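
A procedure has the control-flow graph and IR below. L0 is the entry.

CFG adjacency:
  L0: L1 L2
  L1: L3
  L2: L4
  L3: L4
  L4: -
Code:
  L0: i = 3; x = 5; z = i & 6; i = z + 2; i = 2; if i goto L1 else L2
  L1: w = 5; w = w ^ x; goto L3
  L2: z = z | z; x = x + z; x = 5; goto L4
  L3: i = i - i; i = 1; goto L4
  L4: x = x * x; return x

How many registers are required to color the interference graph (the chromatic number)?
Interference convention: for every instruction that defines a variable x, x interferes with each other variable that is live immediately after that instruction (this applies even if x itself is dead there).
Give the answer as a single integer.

Answer: 3

Working:
Block summaries:
  L0: def={i,x,z} ue=∅
  L1: def={w} ue={x}
  L2: def={x,z} ue={x,z}
  L3: def={i} ue={i}
  L4: def={x} ue={x}

Liveness:
  live L0: ∅→{i,x,z}
  live L1: {i,x}→{i,x}
  live L2: {x,z}→{x}
  live L3: {i,x}→{x}
  live L4: {x}→∅

Interfere edges:
  i: {w,x,z}
  w: {i,x}
  x: {i,w,z}
  z: {i,x}

Registers:
  clique {i,w,x} ⇒ need ≥ 3
  assign i→R0 w→R2 x→R1 z→R2 — no edge inside a register ⇒ χ ≤ 3
  χ = 3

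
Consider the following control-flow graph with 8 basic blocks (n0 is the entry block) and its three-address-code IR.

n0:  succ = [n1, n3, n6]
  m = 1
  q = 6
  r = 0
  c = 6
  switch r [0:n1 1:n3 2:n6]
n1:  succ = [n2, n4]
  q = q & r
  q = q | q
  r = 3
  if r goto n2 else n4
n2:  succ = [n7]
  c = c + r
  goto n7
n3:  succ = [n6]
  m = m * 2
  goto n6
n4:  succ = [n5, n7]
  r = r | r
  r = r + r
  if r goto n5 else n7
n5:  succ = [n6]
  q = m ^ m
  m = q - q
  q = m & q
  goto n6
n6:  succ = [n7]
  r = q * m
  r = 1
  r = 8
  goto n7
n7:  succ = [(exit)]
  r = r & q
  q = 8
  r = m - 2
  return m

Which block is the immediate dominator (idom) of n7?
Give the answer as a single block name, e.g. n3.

idom tree: n1←n0 n2←n1 n3←n0 n4←n1 n5←n4 n6←n0 n7←n0
Dom∩ at merges:
  n6: preds {n0,n3,n5}: {n0} ∩ {n0,n3} ∩ {n0,n1,n4,n5} = {n0}; idom=n0
  n7: preds {n2,n4,n6}: {n0,n1,n2} ∩ {n0,n1,n4} ∩ {n0,n6} = {n0}; idom=n0

idom(n7) = n0

Answer: n0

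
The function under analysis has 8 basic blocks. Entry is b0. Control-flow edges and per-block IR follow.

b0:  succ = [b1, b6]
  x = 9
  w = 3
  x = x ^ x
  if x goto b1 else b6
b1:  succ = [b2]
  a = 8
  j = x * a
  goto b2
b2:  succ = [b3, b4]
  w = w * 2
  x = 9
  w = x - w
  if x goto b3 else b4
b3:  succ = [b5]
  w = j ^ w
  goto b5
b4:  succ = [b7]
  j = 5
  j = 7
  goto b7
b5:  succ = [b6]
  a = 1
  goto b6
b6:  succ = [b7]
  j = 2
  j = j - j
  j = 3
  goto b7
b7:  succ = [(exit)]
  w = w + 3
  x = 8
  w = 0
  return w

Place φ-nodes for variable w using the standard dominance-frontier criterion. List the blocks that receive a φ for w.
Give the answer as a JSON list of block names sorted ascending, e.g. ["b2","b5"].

Answer: ["b6", "b7"]

Analysis:
idom tree: b1←b0 b2←b1 b3←b2 b4←b2 b5←b3 b6←b0 b7←b0
Join-block Dom:
  b6: preds {b0,b5}: {b0} ∩ {b0,b1,b2,b3,b5} = {b0}; idom=b0
  b7: preds {b4,b6}: {b0,b1,b2,b4} ∩ {b0,b6} = {b0}; idom=b0

Frontier:
  b6←b0: walk · to b0
  b6←b5: walk b5→b3→b2→b1 to b0
  b7←b4: walk b4→b2→b1 to b0
  b7←b6: walk b6 to b0
  b0: DF=∅
  b1: DF={b6,b7}
  b2: DF={b6,b7}
  b3: DF={b6}
  b4: DF={b7}
  b5: DF={b6}
  b6: DF={b7}
  b7: DF=∅

φ for w: defs {b0,b2,b3,b7}
  DF⁺ = {b6,b7}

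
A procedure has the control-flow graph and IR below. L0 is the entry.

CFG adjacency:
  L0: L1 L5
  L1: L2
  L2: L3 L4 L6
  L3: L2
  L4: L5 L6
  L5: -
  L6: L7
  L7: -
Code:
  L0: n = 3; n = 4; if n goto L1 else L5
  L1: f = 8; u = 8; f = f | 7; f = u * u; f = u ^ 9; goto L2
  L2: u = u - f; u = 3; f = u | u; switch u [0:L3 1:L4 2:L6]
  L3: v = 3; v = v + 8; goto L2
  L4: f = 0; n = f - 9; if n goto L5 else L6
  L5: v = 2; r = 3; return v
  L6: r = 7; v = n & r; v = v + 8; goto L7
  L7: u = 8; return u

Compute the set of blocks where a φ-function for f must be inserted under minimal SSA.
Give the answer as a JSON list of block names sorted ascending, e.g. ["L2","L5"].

idom tree: L1←L0 L2←L1 L3←L2 L4←L2 L5←L0 L6←L2 L7←L6
Dom at joins:
  L2: preds {L1,L3}: {L0,L1} ∩ {L0,L1,L2,L3} = {L0,L1}; idom=L1
  L5: preds {L0,L4}: {L0} ∩ {L0,L1,L2,L4} = {L0}; idom=L0
  L6: preds {L2,L4}: {L0,L1,L2} ∩ {L0,L1,L2,L4} = {L0,L1,L2}; idom=L2

DF walk-up:
  join L2 pred L1: · stop@L1
  join L2 pred L3: L3→L2 stop@L1
  join L5 pred L0: · stop@L0
  join L5 pred L4: L4→L2→L1 stop@L0
  join L6 pred L2: · stop@L2
  join L6 pred L4: L4 stop@L2
  L0: DF=∅
  L1: DF={L5}
  L2: DF={L2,L5}
  L3: DF={L2}
  L4: DF={L5,L6}
  L5: DF=∅
  L6: DF=∅
  L7: DF=∅

φ for f: defs {L1,L2,L4}
  DF⁺ = {L2,L5,L6}

Answer: ["L2", "L5", "L6"]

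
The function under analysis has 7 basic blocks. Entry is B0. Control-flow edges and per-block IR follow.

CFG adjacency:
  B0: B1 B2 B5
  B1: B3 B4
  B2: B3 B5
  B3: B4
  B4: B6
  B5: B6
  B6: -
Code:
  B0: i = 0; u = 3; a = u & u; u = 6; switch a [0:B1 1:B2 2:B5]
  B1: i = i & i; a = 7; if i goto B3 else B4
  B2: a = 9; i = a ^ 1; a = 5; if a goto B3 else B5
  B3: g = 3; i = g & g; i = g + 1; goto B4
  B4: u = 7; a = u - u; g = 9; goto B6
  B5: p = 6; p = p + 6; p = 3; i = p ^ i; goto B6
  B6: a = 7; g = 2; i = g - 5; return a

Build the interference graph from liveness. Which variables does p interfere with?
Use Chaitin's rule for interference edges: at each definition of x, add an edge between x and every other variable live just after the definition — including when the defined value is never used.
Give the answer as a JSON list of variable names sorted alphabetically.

def/use:
  B0: def={a,i,u} ue=∅
  B1: def={a,i} ue={i}
  B2: def={a,i} ue=∅
  B3: def={g,i} ue=∅
  B4: def={a,g,u} ue=∅
  B5: def={i,p} ue={i}
  B6: def={a,g,i} ue=∅

Backward fixpoint:
  B0: in=∅ out={i}
  B1: in={i} out=∅
  B2: in=∅ out={i}
  B3: in=∅ out=∅
  B4: in=∅ out=∅
  B5: in={i} out=∅
  B6: in=∅ out=∅

Interfere edges:
  a: {g,i,u}
  g: {a,i}
  i: {a,g,p,u}
  p: {i}
  u: {a,i}

N(p) = ["i"]

Answer: ["i"]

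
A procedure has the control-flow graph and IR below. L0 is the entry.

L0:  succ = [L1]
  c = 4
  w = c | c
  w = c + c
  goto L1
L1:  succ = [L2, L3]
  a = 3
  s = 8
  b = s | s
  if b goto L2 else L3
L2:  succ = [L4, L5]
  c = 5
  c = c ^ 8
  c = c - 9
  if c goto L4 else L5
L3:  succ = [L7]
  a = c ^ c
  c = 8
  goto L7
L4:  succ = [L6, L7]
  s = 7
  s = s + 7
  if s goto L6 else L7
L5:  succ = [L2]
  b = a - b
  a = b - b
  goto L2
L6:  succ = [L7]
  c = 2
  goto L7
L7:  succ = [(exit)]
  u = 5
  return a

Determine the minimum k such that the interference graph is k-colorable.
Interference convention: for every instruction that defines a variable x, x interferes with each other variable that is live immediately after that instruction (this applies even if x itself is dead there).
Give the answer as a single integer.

Answer: 3

Derivation:
Per-block:
  L0: def={c,w} ue=∅
  L1: def={a,b,s} ue=∅
  L2: def={c} ue=∅
  L3: def={a,c} ue={c}
  L4: def={s} ue=∅
  L5: def={a,b} ue={a,b}
  L6: def={c} ue=∅
  L7: def={u} ue={a}

Live sets:
  L0 li=∅ lo={c}
  L1 li={c} lo={a,b,c}
  L2 li={a,b} lo={a,b}
  L3 li={c} lo={a}
  L4 li={a} lo={a}
  L5 li={a,b} lo={a,b}
  L6 li={a} lo={a}
  L7 li={a} lo=∅

Interference:
  a↔{b,c,s,u}
  b↔{a,c}
  c↔{a,b,s,w}
  s↔{a,c}
  u↔{a}
  w↔{c}

Registers:
  lower bound: {a,b,c} mutually conflict ⇒ χ ≥ 3
  3-colouring: c0={a,w}  c1={c,u}  c2={b,s}
  χ = 3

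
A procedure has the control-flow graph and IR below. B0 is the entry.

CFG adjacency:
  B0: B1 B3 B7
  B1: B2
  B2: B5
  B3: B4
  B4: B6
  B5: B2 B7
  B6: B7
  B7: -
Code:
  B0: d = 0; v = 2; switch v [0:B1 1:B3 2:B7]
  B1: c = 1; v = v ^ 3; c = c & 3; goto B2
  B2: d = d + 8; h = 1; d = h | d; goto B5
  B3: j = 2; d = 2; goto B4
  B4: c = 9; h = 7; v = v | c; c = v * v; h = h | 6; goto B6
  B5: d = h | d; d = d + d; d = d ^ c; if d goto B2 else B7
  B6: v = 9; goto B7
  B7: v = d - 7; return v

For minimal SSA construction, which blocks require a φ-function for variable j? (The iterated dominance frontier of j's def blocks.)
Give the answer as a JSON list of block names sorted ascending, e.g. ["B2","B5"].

idom tree: B1←B0 B2←B1 B3←B0 B4←B3 B5←B2 B6←B4 B7←B0
Join-block Dom:
  B2: preds {B1,B5}: {B0,B1} ∩ {B0,B1,B2,B5} = {B0,B1}; idom=B1
  B7: preds {B0,B5,B6}: {B0} ∩ {B0,B1,B2,B5} ∩ {B0,B3,B4,B6} = {B0}; idom=B0

DF derivation:
  B2←B1: walk · to B1
  B2←B5: walk B5→B2 to B1
  B7←B0: walk · to B0
  B7←B5: walk B5→B2→B1 to B0
  B7←B6: walk B6→B4→B3 to B0
  B0 → ∅
  B1 → {B7}
  B2 → {B2,B7}
  B3 → {B7}
  B4 → {B7}
  B5 → {B2,B7}
  B6 → {B7}
  B7 → ∅

φ for j: defs {B3}
  DF⁺ = {B7}

Answer: ["B7"]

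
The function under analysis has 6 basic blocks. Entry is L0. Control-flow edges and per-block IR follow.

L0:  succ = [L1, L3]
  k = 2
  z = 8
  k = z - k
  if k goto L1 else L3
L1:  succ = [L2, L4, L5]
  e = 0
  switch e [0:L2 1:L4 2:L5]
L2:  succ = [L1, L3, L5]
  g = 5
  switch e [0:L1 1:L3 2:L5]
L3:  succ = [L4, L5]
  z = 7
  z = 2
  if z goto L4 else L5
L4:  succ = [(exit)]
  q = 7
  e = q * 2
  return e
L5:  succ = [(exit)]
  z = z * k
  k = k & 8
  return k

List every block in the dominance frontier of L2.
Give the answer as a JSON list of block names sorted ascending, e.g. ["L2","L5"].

idom tree: L1←L0 L2←L1 L3←L0 L4←L0 L5←L0
Dom∩ at merges:
  L1: preds {L0,L2}: {L0} ∩ {L0,L1,L2} = {L0}; idom=L0
  L3: preds {L0,L2}: {L0} ∩ {L0,L1,L2} = {L0}; idom=L0
  L4: preds {L1,L3}: {L0,L1} ∩ {L0,L3} = {L0}; idom=L0
  L5: preds {L1,L2,L3}: {L0,L1} ∩ {L0,L1,L2} ∩ {L0,L3} = {L0}; idom=L0

DF derivation:
  L1←L0: walk · to L0
  L1←L2: walk L2→L1 to L0
  L3←L0: walk · to L0
  L3←L2: walk L2→L1 to L0
  L4←L1: walk L1 to L0
  L4←L3: walk L3 to L0
  L5←L1: walk L1 to L0
  L5←L2: walk L2→L1 to L0
  L5←L3: walk L3 to L0
  DF(L0)=∅
  DF(L1)={L1,L3,L4,L5}
  DF(L2)={L1,L3,L5}
  DF(L3)={L4,L5}
  DF(L4)=∅
  DF(L5)=∅

DF(L2) = ["L1", "L3", "L5"]

Answer: ["L1", "L3", "L5"]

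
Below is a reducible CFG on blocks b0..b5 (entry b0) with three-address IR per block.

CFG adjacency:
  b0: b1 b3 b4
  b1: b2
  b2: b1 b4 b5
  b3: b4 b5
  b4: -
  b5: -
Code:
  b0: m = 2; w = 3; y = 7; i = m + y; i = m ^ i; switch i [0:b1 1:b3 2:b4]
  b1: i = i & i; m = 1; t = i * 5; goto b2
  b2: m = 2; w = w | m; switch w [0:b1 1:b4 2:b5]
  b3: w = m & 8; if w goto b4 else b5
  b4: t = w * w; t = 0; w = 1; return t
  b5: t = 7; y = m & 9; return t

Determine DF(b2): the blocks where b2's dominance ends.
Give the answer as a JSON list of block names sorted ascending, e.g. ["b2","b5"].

Answer: ["b1", "b4", "b5"]

Analysis:
idom tree: b1←b0 b2←b1 b3←b0 b4←b0 b5←b0
Join-block Dom:
  b1: preds {b0,b2}: {b0} ∩ {b0,b1,b2} = {b0}; idom=b0
  b4: preds {b0,b2,b3}: {b0} ∩ {b0,b1,b2} ∩ {b0,b3} = {b0}; idom=b0
  b5: preds {b2,b3}: {b0,b1,b2} ∩ {b0,b3} = {b0}; idom=b0

DF walk-up:
  b1←b0: walk · to b0
  b1←b2: walk b2→b1 to b0
  b4←b0: walk · to b0
  b4←b2: walk b2→b1 to b0
  b4←b3: walk b3 to b0
  b5←b2: walk b2→b1 to b0
  b5←b3: walk b3 to b0
  b0: DF=∅
  b1: DF={b1,b4,b5}
  b2: DF={b1,b4,b5}
  b3: DF={b4,b5}
  b4: DF=∅
  b5: DF=∅

DF(b2) = ["b1", "b4", "b5"]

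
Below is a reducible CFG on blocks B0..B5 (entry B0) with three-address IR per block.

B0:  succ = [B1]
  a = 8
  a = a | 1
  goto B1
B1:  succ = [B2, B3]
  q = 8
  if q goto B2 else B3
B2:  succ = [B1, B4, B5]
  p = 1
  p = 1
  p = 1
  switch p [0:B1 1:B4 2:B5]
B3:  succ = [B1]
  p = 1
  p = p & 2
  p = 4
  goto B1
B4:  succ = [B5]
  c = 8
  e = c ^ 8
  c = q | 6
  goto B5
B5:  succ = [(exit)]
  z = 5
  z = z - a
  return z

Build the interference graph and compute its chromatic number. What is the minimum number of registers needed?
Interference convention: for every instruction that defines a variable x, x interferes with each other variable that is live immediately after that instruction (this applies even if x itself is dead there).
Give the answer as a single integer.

Answer: 3

Analysis:
Block summaries:
  B0: {a} / ∅
  B1: {q} / ∅
  B2: {p} / ∅
  B3: {p} / ∅
  B4: {c,e} / {q}
  B5: {z} / {a}

Liveness:
  B0 li=∅ lo={a}
  B1 li={a} lo={a,q}
  B2 li={a,q} lo={a,q}
  B3 li={a} lo={a}
  B4 li={a,q} lo={a}
  B5 li={a} lo=∅

Interference:
  a — {c,e,p,q,z}
  c — {a,q}
  e — {a,q}
  p — {a,q}
  q — {a,c,e,p}
  z — {a}

Registers:
  {a,c,q} pairwise interfere (3-clique) ⇒ χ ≥ 3
  3-colouring: c0={a}  c1={q,z}  c2={c,e,p}
  χ = 3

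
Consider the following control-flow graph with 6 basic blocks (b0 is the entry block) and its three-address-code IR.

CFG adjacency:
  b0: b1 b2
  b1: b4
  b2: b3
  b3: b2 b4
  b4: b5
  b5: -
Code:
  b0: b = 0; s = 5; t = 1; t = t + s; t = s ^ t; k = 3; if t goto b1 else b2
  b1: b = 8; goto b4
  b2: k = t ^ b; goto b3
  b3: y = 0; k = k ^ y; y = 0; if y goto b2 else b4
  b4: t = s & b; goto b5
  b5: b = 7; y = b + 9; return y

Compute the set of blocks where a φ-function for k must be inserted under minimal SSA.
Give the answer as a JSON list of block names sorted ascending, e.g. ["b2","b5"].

idom tree: b1←b0 b2←b0 b3←b2 b4←b0 b5←b4
Join-block Dom:
  b2: preds {b0,b3}: {b0} ∩ {b0,b2,b3} = {b0}; idom=b0
  b4: preds {b1,b3}: {b0,b1} ∩ {b0,b2,b3} = {b0}; idom=b0

Frontier:
  b2←b0: walk · to b0
  b2←b3: walk b3→b2 to b0
  b4←b1: walk b1 to b0
  b4←b3: walk b3→b2 to b0
  DF(b0)=∅
  DF(b1)={b4}
  DF(b2)={b2,b4}
  DF(b3)={b2,b4}
  DF(b4)=∅
  DF(b5)=∅

φ for k: defs {b0,b2,b3}
  DF⁺ = {b2,b4}

Answer: ["b2", "b4"]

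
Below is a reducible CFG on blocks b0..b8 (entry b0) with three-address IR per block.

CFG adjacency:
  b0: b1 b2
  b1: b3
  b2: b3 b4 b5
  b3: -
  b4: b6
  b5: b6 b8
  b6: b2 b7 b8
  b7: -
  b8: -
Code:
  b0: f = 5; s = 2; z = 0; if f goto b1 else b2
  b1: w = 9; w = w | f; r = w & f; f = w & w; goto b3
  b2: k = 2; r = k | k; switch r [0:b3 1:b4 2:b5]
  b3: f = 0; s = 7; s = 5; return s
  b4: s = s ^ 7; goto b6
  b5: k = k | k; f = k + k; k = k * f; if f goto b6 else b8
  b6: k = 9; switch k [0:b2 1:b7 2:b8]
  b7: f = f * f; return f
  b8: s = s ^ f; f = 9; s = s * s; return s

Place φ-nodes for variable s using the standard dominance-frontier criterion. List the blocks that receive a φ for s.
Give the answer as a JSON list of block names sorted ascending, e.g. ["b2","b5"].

Answer: ["b2", "b3", "b6", "b8"]

Derivation:
idom tree: b1←b0 b2←b0 b3←b0 b4←b2 b5←b2 b6←b2 b7←b6 b8←b2
Join-block Dom:
  b2: preds {b0,b6}: {b0} ∩ {b0,b2,b6} = {b0}; idom=b0
  b3: preds {b1,b2}: {b0,b1} ∩ {b0,b2} = {b0}; idom=b0
  b6: preds {b4,b5}: {b0,b2,b4} ∩ {b0,b2,b5} = {b0,b2}; idom=b2
  b8: preds {b5,b6}: {b0,b2,b5} ∩ {b0,b2,b6} = {b0,b2}; idom=b2

DF derivation:
  b2←b0: walk · to b0
  b2←b6: walk b6→b2 to b0
  b3←b1: walk b1 to b0
  b3←b2: walk b2 to b0
  b6←b4: walk b4 to b2
  b6←b5: walk b5 to b2
  b8←b5: walk b5 to b2
  b8←b6: walk b6 to b2
  b0 → ∅
  b1 → {b3}
  b2 → {b2,b3}
  b3 → ∅
  b4 → {b6}
  b5 → {b6,b8}
  b6 → {b2,b8}
  b7 → ∅
  b8 → ∅

φ for s: defs {b0,b3,b4,b8}
  DF⁺ = {b2,b3,b6,b8}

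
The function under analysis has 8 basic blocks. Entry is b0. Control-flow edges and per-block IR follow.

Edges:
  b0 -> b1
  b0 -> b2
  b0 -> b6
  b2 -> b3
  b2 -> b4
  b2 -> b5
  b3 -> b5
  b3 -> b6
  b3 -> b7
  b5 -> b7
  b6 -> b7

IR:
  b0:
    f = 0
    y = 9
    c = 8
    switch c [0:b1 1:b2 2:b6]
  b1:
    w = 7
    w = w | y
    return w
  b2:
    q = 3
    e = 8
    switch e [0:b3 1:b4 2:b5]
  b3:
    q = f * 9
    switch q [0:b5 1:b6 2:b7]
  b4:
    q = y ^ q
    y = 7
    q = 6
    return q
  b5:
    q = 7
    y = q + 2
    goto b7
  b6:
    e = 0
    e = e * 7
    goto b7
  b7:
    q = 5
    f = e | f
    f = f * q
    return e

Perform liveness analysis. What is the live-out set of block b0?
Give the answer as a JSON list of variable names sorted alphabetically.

Answer: ["f", "y"]

Working:
def/use:
  b0 def {c,f,y} use ∅
  b1 def {w} use {y}
  b2 def {e,q} use ∅
  b3 def {q} use {f}
  b4 def {q,y} use {q,y}
  b5 def {q,y} use ∅
  b6 def {e} use ∅
  b7 def {f,q} use {e,f}

Backward fixpoint:
  b0: in=∅ out={f,y}
  b1: in={y} out=∅
  b2: in={f,y} out={e,f,q,y}
  b3: in={e,f} out={e,f}
  b4: in={q,y} out=∅
  b5: in={e,f} out={e,f}
  b6: in={f} out={e,f}
  b7: in={e,f} out=∅

live-out(b0) = ["f", "y"]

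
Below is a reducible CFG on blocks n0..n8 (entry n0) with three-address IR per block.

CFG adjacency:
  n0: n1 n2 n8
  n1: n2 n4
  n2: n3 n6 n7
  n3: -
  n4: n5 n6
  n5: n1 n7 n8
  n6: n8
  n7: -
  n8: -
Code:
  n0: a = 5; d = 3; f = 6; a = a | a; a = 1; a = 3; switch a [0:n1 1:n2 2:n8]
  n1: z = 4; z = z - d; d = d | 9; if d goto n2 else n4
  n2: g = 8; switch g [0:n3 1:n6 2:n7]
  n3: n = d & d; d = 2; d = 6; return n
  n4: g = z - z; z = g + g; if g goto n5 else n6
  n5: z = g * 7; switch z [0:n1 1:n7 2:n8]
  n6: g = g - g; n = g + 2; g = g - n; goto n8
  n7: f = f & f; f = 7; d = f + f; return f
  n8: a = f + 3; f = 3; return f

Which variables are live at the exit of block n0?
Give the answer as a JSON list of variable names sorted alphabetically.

Block summaries:
  n0 def {a,d,f} use ∅
  n1 def {d,z} use {d}
  n2 def {g} use ∅
  n3 def {d,n} use {d}
  n4 def {g,z} use {z}
  n5 def {z} use {g}
  n6 def {g,n} use {g}
  n7 def {d,f} use {f}
  n8 def {a,f} use {f}

Backward fixpoint:
  live n0: ∅→{d,f}
  live n1: {d,f}→{d,f,z}
  live n2: {d,f}→{d,f,g}
  live n3: {d}→∅
  live n4: {d,f,z}→{d,f,g}
  live n5: {d,f,g}→{d,f}
  live n6: {f,g}→{f}
  live n7: {f}→∅
  live n8: {f}→∅

live-out(n0) = ["d", "f"]

Answer: ["d", "f"]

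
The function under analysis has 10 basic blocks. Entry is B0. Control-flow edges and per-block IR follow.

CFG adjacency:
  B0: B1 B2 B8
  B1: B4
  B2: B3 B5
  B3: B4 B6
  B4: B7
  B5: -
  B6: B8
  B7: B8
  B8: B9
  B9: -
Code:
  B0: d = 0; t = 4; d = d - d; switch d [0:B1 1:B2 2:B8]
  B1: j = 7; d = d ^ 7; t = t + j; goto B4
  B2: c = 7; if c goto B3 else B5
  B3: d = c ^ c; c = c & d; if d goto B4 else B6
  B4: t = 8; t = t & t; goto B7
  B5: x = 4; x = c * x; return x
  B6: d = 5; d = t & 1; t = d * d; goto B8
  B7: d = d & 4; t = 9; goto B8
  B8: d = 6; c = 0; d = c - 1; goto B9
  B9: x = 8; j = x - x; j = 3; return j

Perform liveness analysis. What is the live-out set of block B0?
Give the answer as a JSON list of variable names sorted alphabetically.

Answer: ["d", "t"]

Derivation:
Block summaries:
  B0 def {d,t} use ∅
  B1 def {d,j,t} use {d,t}
  B2 def {c} use ∅
  B3 def {c,d} use {c}
  B4 def {t} use ∅
  B5 def {x} use {c}
  B6 def {d,t} use {t}
  B7 def {d,t} use {d}
  B8 def {c,d} use ∅
  B9 def {j,x} use ∅

Liveness:
  live B0: ∅→{d,t}
  live B1: {d,t}→{d}
  live B2: {t}→{c,t}
  live B3: {c,t}→{d,t}
  live B4: {d}→{d}
  live B5: {c}→∅
  live B6: {t}→∅
  live B7: {d}→∅
  live B8: ∅→∅
  live B9: ∅→∅

live-out(B0) = ["d", "t"]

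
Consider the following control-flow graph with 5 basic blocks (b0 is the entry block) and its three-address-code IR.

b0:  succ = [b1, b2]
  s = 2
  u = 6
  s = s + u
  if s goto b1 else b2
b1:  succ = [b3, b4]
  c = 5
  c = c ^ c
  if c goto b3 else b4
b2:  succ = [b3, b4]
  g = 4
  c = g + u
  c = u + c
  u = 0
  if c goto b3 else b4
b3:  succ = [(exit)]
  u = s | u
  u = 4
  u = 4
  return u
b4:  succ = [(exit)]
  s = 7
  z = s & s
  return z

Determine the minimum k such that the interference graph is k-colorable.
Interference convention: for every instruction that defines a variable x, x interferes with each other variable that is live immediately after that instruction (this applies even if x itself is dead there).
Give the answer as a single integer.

Answer: 3

Derivation:
Block summaries:
  b0 def {s,u} use ∅
  b1 def {c} use ∅
  b2 def {c,g,u} use {u}
  b3 def {u} use {s,u}
  b4 def {s,z} use ∅

Liveness:
  live b0: ∅→{s,u}
  live b1: {s,u}→{s,u}
  live b2: {s,u}→{s,u}
  live b3: {s,u}→∅
  live b4: ∅→∅

Interfere edges:
  c — {s,u}
  g — {s,u}
  s — {c,g,u}
  u — {c,g,s}
  z — ∅

Chromatic number:
  clique {c,s,u} ⇒ need ≥ 3
  assign c→R2 g→R2 s→R0 u→R1 z→R0 — no edge inside a register ⇒ χ ≤ 3
  χ = 3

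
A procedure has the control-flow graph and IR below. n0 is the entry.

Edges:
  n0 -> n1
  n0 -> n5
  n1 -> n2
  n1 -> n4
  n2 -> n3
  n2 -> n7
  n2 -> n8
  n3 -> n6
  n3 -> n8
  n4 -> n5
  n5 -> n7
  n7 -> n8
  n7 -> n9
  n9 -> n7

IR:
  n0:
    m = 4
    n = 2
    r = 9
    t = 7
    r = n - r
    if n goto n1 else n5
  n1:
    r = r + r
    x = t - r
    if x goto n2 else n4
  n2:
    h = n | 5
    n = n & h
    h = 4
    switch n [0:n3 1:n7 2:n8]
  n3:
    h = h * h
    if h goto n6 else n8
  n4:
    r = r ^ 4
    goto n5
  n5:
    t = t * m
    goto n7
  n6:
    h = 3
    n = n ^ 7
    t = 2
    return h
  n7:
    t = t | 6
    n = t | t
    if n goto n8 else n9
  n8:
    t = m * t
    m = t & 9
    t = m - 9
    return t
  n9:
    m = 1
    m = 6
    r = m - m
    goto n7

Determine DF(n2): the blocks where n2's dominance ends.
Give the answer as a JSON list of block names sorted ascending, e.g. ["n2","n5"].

idom tree: n1←n0 n2←n1 n3←n2 n4←n1 n5←n0 n6←n3 n7←n0 n8←n0 n9←n7
Dom∩ at merges:
  n5: preds {n0,n4}: {n0} ∩ {n0,n1,n4} = {n0}; idom=n0
  n7: preds {n2,n5,n9}: {n0,n1,n2} ∩ {n0,n5} ∩ {n0,n7,n9} = {n0}; idom=n0
  n8: preds {n2,n3,n7}: {n0,n1,n2} ∩ {n0,n1,n2,n3} ∩ {n0,n7} = {n0}; idom=n0

Frontier:
  n5←n0: walk · to n0
  n5←n4: walk n4→n1 to n0
  n7←n2: walk n2→n1 to n0
  n7←n5: walk n5 to n0
  n7←n9: walk n9→n7 to n0
  n8←n2: walk n2→n1 to n0
  n8←n3: walk n3→n2→n1 to n0
  n8←n7: walk n7 to n0
  DF(n0)=∅
  DF(n1)={n5,n7,n8}
  DF(n2)={n7,n8}
  DF(n3)={n8}
  DF(n4)={n5}
  DF(n5)={n7}
  DF(n6)=∅
  DF(n7)={n7,n8}
  DF(n8)=∅
  DF(n9)={n7}

DF(n2) = ["n7", "n8"]

Answer: ["n7", "n8"]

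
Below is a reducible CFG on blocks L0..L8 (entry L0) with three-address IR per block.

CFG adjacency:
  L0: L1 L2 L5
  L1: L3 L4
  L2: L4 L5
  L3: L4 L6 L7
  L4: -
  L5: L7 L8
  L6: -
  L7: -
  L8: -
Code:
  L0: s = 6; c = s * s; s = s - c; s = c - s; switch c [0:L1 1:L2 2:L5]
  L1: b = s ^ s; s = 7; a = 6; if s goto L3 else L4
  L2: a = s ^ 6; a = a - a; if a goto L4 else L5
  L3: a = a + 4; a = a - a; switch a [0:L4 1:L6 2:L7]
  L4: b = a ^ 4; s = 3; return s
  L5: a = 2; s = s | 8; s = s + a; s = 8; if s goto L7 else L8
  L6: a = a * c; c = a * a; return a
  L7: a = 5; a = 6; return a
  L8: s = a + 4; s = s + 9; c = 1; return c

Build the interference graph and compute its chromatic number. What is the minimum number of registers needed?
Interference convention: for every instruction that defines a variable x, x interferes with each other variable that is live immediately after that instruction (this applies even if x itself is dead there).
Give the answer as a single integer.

Answer: 3

Derivation:
Per-block:
  L0: {c,s} / ∅
  L1: {a,b,s} / {s}
  L2: {a} / {s}
  L3: {a} / {a}
  L4: {b,s} / {a}
  L5: {a,s} / {s}
  L6: {a,c} / {a,c}
  L7: {a} / ∅
  L8: {c,s} / {a}

Backward fixpoint:
  live L0: ∅→{c,s}
  live L1: {c,s}→{a,c}
  live L2: {s}→{a,s}
  live L3: {a,c}→{a,c}
  live L4: {a}→∅
  live L5: {s}→{a}
  live L6: {a,c}→∅
  live L7: ∅→∅
  live L8: {a}→∅

Interference:
  a: {c,s}
  b: {c}
  c: {a,b,s}
  s: {a,c}

Colouring:
  clique {a,c,s} ⇒ need ≥ 3
  assign a→R1 b→R1 c→R0 s→R2 — no edge inside a register ⇒ χ ≤ 3
  χ = 3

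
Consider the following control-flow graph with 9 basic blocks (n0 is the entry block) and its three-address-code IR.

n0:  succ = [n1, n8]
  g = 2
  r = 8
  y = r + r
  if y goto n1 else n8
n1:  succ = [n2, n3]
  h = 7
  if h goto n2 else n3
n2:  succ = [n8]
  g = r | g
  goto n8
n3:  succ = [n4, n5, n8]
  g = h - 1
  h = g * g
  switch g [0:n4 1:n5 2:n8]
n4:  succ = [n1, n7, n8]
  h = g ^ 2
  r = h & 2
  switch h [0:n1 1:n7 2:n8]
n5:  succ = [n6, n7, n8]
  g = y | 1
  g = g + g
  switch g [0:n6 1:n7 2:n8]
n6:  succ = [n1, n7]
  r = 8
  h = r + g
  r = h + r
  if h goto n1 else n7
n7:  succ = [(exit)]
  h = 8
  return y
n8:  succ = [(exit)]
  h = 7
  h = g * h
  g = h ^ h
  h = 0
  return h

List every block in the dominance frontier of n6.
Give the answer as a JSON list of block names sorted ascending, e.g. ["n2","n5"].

Answer: ["n1", "n7"]

Derivation:
idom tree: n1←n0 n2←n1 n3←n1 n4←n3 n5←n3 n6←n5 n7←n3 n8←n0
Dom at joins:
  n1: preds {n0,n4,n6}: {n0} ∩ {n0,n1,n3,n4} ∩ {n0,n1,n3,n5,n6} = {n0}; idom=n0
  n7: preds {n4,n5,n6}: {n0,n1,n3,n4} ∩ {n0,n1,n3,n5} ∩ {n0,n1,n3,n5,n6} = {n0,n1,n3}; idom=n3
  n8: preds {n0,n2,n3,n4,n5}: {n0} ∩ {n0,n1,n2} ∩ {n0,n1,n3} ∩ {n0,n1,n3,n4} ∩ {n0,n1,n3,n5} = {n0}; idom=n0

DF walk-up:
  join n1 pred n0: · stop@n0
  join n1 pred n4: n4→n3→n1 stop@n0
  join n1 pred n6: n6→n5→n3→n1 stop@n0
  join n7 pred n4: n4 stop@n3
  join n7 pred n5: n5 stop@n3
  join n7 pred n6: n6→n5 stop@n3
  join n8 pred n0: · stop@n0
  join n8 pred n2: n2→n1 stop@n0
  join n8 pred n3: n3→n1 stop@n0
  join n8 pred n4: n4→n3→n1 stop@n0
  join n8 pred n5: n5→n3→n1 stop@n0
  DF(n0)=∅
  DF(n1)={n1,n8}
  DF(n2)={n8}
  DF(n3)={n1,n8}
  DF(n4)={n1,n7,n8}
  DF(n5)={n1,n7,n8}
  DF(n6)={n1,n7}
  DF(n7)=∅
  DF(n8)=∅

DF(n6) = ["n1", "n7"]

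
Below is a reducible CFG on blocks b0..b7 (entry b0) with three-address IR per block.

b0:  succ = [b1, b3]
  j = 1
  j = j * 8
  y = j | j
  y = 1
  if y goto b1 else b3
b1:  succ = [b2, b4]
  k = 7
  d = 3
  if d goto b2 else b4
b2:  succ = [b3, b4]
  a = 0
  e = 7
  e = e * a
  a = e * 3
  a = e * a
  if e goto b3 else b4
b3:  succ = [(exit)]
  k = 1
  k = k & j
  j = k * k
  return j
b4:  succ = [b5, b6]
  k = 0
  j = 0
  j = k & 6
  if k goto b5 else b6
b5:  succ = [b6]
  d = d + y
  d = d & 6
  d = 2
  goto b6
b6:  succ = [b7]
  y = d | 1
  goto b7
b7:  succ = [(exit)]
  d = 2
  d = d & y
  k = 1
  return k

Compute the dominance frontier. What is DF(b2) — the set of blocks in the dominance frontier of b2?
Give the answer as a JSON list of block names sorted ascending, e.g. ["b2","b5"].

Answer: ["b3", "b4"]

Derivation:
idom tree: b1←b0 b2←b1 b3←b0 b4←b1 b5←b4 b6←b4 b7←b6
Join-block Dom:
  b3: preds {b0,b2}: {b0} ∩ {b0,b1,b2} = {b0}; idom=b0
  b4: preds {b1,b2}: {b0,b1} ∩ {b0,b1,b2} = {b0,b1}; idom=b1
  b6: preds {b4,b5}: {b0,b1,b4} ∩ {b0,b1,b4,b5} = {b0,b1,b4}; idom=b4

DF walk-up:
  join b3 pred b0: · stop@b0
  join b3 pred b2: b2→b1 stop@b0
  join b4 pred b1: · stop@b1
  join b4 pred b2: b2 stop@b1
  join b6 pred b4: · stop@b4
  join b6 pred b5: b5 stop@b4
  DF(b0)=∅
  DF(b1)={b3}
  DF(b2)={b3,b4}
  DF(b3)=∅
  DF(b4)=∅
  DF(b5)={b6}
  DF(b6)=∅
  DF(b7)=∅

DF(b2) = ["b3", "b4"]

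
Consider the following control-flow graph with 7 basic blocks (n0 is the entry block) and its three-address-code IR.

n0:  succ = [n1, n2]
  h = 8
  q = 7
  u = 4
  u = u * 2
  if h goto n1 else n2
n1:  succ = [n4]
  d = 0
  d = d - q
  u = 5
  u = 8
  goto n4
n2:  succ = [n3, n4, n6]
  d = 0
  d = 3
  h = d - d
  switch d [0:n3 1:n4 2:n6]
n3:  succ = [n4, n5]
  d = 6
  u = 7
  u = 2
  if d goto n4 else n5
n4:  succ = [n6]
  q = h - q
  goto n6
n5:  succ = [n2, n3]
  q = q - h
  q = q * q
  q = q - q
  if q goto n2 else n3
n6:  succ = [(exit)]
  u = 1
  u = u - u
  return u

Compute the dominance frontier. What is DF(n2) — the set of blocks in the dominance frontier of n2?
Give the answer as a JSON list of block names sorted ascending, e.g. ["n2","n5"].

idom tree: n1←n0 n2←n0 n3←n2 n4←n0 n5←n3 n6←n0
Dom at joins:
  n2: preds {n0,n5}: {n0} ∩ {n0,n2,n3,n5} = {n0}; idom=n0
  n3: preds {n2,n5}: {n0,n2} ∩ {n0,n2,n3,n5} = {n0,n2}; idom=n2
  n4: preds {n1,n2,n3}: {n0,n1} ∩ {n0,n2} ∩ {n0,n2,n3} = {n0}; idom=n0
  n6: preds {n2,n4}: {n0,n2} ∩ {n0,n4} = {n0}; idom=n0

DF walk-up:
  n2←n0: walk · to n0
  n2←n5: walk n5→n3→n2 to n0
  n3←n2: walk · to n2
  n3←n5: walk n5→n3 to n2
  n4←n1: walk n1 to n0
  n4←n2: walk n2 to n0
  n4←n3: walk n3→n2 to n0
  n6←n2: walk n2 to n0
  n6←n4: walk n4 to n0
  n0 → ∅
  n1 → {n4}
  n2 → {n2,n4,n6}
  n3 → {n2,n3,n4}
  n4 → {n6}
  n5 → {n2,n3}
  n6 → ∅

DF(n2) = ["n2", "n4", "n6"]

Answer: ["n2", "n4", "n6"]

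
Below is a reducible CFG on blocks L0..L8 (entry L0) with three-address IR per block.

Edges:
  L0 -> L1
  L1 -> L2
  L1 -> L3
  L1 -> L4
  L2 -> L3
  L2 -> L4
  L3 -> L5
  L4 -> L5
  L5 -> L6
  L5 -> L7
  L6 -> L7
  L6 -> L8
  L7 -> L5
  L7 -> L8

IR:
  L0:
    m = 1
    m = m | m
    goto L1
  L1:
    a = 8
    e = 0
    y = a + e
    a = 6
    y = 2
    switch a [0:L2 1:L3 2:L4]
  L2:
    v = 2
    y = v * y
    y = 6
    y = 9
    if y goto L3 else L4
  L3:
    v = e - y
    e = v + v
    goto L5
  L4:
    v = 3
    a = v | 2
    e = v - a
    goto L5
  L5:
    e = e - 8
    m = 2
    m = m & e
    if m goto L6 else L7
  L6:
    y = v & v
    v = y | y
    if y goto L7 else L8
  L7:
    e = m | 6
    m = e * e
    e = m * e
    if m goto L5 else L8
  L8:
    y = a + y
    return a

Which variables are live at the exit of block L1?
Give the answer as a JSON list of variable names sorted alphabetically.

Answer: ["a", "e", "y"]

Working:
Block summaries:
  L0: {m} / ∅
  L1: {a,e,y} / ∅
  L2: {v,y} / {y}
  L3: {e,v} / {e,y}
  L4: {a,e,v} / ∅
  L5: {e,m} / {e}
  L6: {v,y} / {v}
  L7: {e,m} / {m}
  L8: {y} / {a,y}

Liveness:
  L0: in=∅ out=∅
  L1: in=∅ out={a,e,y}
  L2: in={a,e,y} out={a,e,y}
  L3: in={a,e,y} out={a,e,v,y}
  L4: in={y} out={a,e,v,y}
  L5: in={a,e,v,y} out={a,m,v,y}
  L6: in={a,m,v} out={a,m,v,y}
  L7: in={a,m,v,y} out={a,e,v,y}
  L8: in={a,y} out=∅

live-out(L1) = ["a", "e", "y"]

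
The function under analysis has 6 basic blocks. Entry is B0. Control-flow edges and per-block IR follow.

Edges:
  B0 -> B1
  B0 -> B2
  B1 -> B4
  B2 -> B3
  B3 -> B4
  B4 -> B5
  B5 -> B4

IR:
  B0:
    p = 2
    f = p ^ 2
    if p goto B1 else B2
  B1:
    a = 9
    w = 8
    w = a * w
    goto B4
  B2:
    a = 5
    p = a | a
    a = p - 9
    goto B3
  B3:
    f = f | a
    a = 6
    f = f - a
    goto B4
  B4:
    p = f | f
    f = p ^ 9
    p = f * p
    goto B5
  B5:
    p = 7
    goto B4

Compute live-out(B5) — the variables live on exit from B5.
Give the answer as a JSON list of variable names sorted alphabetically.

def/use:
  B0: {f,p} / ∅
  B1: {a,w} / ∅
  B2: {a,p} / ∅
  B3: {a,f} / {a,f}
  B4: {f,p} / {f}
  B5: {p} / ∅

Backward fixpoint:
  B0: in=∅ out={f}
  B1: in={f} out={f}
  B2: in={f} out={a,f}
  B3: in={a,f} out={f}
  B4: in={f} out={f}
  B5: in={f} out={f}

live-out(B5) = ["f"]

Answer: ["f"]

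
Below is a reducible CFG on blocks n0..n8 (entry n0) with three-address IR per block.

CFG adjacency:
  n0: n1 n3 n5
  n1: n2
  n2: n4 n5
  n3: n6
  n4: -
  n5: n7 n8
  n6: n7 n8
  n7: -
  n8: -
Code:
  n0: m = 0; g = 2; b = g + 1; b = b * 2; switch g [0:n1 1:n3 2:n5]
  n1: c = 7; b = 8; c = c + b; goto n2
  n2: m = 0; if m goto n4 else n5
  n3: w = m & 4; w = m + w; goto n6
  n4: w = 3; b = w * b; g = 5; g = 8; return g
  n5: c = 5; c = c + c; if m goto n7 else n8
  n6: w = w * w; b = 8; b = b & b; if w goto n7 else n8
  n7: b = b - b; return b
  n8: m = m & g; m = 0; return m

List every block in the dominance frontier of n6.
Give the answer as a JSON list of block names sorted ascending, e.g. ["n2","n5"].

Answer: ["n7", "n8"]

Working:
idom tree: n1←n0 n2←n1 n3←n0 n4←n2 n5←n0 n6←n3 n7←n0 n8←n0
Dom∩ at merges:
  n5: preds {n0,n2}: {n0} ∩ {n0,n1,n2} = {n0}; idom=n0
  n7: preds {n5,n6}: {n0,n5} ∩ {n0,n3,n6} = {n0}; idom=n0
  n8: preds {n5,n6}: {n0,n5} ∩ {n0,n3,n6} = {n0}; idom=n0

DF walk-up:
  join n5 pred n0: · stop@n0
  join n5 pred n2: n2→n1 stop@n0
  join n7 pred n5: n5 stop@n0
  join n7 pred n6: n6→n3 stop@n0
  join n8 pred n5: n5 stop@n0
  join n8 pred n6: n6→n3 stop@n0
  DF(n0)=∅
  DF(n1)={n5}
  DF(n2)={n5}
  DF(n3)={n7,n8}
  DF(n4)=∅
  DF(n5)={n7,n8}
  DF(n6)={n7,n8}
  DF(n7)=∅
  DF(n8)=∅

DF(n6) = ["n7", "n8"]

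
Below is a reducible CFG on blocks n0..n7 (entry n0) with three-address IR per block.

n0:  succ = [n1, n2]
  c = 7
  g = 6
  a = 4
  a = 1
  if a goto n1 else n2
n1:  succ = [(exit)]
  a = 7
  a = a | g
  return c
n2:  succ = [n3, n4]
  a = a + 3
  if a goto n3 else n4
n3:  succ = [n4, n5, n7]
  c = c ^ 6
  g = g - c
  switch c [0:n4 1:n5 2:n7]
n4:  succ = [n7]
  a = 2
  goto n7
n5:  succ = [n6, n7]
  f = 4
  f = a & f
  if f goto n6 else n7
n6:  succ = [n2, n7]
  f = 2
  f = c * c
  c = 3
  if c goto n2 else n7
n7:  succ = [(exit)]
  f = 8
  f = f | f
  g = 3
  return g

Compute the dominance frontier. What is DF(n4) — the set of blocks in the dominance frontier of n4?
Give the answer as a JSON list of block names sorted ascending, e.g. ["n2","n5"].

Answer: ["n7"]

Working:
idom tree: n1←n0 n2←n0 n3←n2 n4←n2 n5←n3 n6←n5 n7←n2
Join-block Dom:
  n2: preds {n0,n6}: {n0} ∩ {n0,n2,n3,n5,n6} = {n0}; idom=n0
  n4: preds {n2,n3}: {n0,n2} ∩ {n0,n2,n3} = {n0,n2}; idom=n2
  n7: preds {n3,n4,n5,n6}: {n0,n2,n3} ∩ {n0,n2,n4} ∩ {n0,n2,n3,n5} ∩ {n0,n2,n3,n5,n6} = {n0,n2}; idom=n2

DF walk-up:
  join n2 pred n0: · stop@n0
  join n2 pred n6: n6→n5→n3→n2 stop@n0
  join n4 pred n2: · stop@n2
  join n4 pred n3: n3 stop@n2
  join n7 pred n3: n3 stop@n2
  join n7 pred n4: n4 stop@n2
  join n7 pred n5: n5→n3 stop@n2
  join n7 pred n6: n6→n5→n3 stop@n2
  DF(n0)=∅
  DF(n1)=∅
  DF(n2)={n2}
  DF(n3)={n2,n4,n7}
  DF(n4)={n7}
  DF(n5)={n2,n7}
  DF(n6)={n2,n7}
  DF(n7)=∅

DF(n4) = ["n7"]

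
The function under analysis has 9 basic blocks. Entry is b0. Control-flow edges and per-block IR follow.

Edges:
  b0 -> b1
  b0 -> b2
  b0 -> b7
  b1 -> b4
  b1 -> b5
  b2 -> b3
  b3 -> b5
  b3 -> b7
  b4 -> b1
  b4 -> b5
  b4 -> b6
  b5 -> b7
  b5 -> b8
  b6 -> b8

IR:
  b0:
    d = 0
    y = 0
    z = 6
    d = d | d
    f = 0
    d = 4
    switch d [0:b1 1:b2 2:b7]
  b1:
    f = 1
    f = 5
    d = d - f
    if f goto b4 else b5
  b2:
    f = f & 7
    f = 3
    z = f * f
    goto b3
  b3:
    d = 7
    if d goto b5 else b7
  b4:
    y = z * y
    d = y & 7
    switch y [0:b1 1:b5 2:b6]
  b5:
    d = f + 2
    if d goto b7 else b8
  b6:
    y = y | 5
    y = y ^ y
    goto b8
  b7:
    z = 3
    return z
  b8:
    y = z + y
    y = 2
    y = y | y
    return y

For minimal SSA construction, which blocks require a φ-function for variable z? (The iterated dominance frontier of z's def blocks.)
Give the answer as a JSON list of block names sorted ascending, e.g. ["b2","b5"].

idom tree: b1←b0 b2←b0 b3←b2 b4←b1 b5←b0 b6←b4 b7←b0 b8←b0
Join-block Dom:
  b1: preds {b0,b4}: {b0} ∩ {b0,b1,b4} = {b0}; idom=b0
  b5: preds {b1,b3,b4}: {b0,b1} ∩ {b0,b2,b3} ∩ {b0,b1,b4} = {b0}; idom=b0
  b7: preds {b0,b3,b5}: {b0} ∩ {b0,b2,b3} ∩ {b0,b5} = {b0}; idom=b0
  b8: preds {b5,b6}: {b0,b5} ∩ {b0,b1,b4,b6} = {b0}; idom=b0

Frontier:
  join b1 pred b0: · stop@b0
  join b1 pred b4: b4→b1 stop@b0
  join b5 pred b1: b1 stop@b0
  join b5 pred b3: b3→b2 stop@b0
  join b5 pred b4: b4→b1 stop@b0
  join b7 pred b0: · stop@b0
  join b7 pred b3: b3→b2 stop@b0
  join b7 pred b5: b5 stop@b0
  join b8 pred b5: b5 stop@b0
  join b8 pred b6: b6→b4→b1 stop@b0
  DF(b0)=∅
  DF(b1)={b1,b5,b8}
  DF(b2)={b5,b7}
  DF(b3)={b5,b7}
  DF(b4)={b1,b5,b8}
  DF(b5)={b7,b8}
  DF(b6)={b8}
  DF(b7)=∅
  DF(b8)=∅

φ for z: defs {b0,b2,b7}
  DF⁺ = {b5,b7,b8}

Answer: ["b5", "b7", "b8"]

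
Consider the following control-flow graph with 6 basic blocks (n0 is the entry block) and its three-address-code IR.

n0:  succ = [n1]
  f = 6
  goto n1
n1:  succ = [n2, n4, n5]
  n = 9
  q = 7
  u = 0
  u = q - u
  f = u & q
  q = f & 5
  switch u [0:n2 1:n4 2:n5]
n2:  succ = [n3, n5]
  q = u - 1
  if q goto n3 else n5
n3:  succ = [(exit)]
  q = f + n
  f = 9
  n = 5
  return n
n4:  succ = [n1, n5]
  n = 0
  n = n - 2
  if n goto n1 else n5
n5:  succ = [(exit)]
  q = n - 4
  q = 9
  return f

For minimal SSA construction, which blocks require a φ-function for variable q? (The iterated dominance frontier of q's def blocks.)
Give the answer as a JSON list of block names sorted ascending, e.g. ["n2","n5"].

idom tree: n1←n0 n2←n1 n3←n2 n4←n1 n5←n1
Dom∩ at merges:
  n1: preds {n0,n4}: {n0} ∩ {n0,n1,n4} = {n0}; idom=n0
  n5: preds {n1,n2,n4}: {n0,n1} ∩ {n0,n1,n2} ∩ {n0,n1,n4} = {n0,n1}; idom=n1

DF walk-up:
  n1←n0: walk · to n0
  n1←n4: walk n4→n1 to n0
  n5←n1: walk · to n1
  n5←n2: walk n2 to n1
  n5←n4: walk n4 to n1
  n0: DF=∅
  n1: DF={n1}
  n2: DF={n5}
  n3: DF=∅
  n4: DF={n1,n5}
  n5: DF=∅

φ for q: defs {n1,n2,n3,n5}
  DF⁺ = {n1,n5}

Answer: ["n1", "n5"]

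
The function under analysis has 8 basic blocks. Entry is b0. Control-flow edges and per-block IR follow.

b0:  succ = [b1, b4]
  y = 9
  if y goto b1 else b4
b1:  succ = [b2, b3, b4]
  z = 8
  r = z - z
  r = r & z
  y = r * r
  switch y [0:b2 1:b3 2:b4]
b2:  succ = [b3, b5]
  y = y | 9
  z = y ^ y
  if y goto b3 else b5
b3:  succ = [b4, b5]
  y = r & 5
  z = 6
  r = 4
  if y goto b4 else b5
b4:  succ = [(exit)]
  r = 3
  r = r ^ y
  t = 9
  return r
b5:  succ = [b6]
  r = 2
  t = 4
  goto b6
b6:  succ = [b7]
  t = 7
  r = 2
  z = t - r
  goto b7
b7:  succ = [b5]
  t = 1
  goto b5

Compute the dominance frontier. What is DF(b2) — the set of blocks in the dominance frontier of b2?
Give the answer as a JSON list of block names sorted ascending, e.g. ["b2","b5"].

idom tree: b1←b0 b2←b1 b3←b1 b4←b0 b5←b1 b6←b5 b7←b6
Join-block Dom:
  b3: preds {b1,b2}: {b0,b1} ∩ {b0,b1,b2} = {b0,b1}; idom=b1
  b4: preds {b0,b1,b3}: {b0} ∩ {b0,b1} ∩ {b0,b1,b3} = {b0}; idom=b0
  b5: preds {b2,b3,b7}: {b0,b1,b2} ∩ {b0,b1,b3} ∩ {b0,b1,b5,b6,b7} = {b0,b1}; idom=b1

DF walk-up:
  b3←b1: walk · to b1
  b3←b2: walk b2 to b1
  b4←b0: walk · to b0
  b4←b1: walk b1 to b0
  b4←b3: walk b3→b1 to b0
  b5←b2: walk b2 to b1
  b5←b3: walk b3 to b1
  b5←b7: walk b7→b6→b5 to b1
  b0 → ∅
  b1 → {b4}
  b2 → {b3,b5}
  b3 → {b4,b5}
  b4 → ∅
  b5 → {b5}
  b6 → {b5}
  b7 → {b5}

DF(b2) = ["b3", "b5"]

Answer: ["b3", "b5"]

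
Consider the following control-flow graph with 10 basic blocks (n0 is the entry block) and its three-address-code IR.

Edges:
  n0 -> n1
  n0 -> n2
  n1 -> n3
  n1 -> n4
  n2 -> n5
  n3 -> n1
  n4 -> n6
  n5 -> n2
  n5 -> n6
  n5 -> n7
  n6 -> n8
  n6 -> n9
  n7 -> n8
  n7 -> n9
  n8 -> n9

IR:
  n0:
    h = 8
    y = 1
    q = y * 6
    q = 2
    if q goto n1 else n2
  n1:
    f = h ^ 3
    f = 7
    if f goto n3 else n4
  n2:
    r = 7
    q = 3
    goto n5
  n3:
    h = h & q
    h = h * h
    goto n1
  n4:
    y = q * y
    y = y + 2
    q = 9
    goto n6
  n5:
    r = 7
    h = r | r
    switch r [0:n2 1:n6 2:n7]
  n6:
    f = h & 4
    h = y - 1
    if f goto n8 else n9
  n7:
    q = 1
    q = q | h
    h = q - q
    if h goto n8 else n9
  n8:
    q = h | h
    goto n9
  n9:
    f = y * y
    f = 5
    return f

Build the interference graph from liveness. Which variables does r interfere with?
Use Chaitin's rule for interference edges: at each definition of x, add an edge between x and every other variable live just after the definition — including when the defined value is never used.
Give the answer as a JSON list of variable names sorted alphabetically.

def/use:
  n0 def {h,q,y} use ∅
  n1 def {f} use {h}
  n2 def {q,r} use ∅
  n3 def {h} use {h,q}
  n4 def {q,y} use {q,y}
  n5 def {h,r} use ∅
  n6 def {f,h} use {h,y}
  n7 def {h,q} use {h}
  n8 def {q} use {h}
  n9 def {f} use {y}

Backward fixpoint:
  n0 li=∅ lo={h,q,y}
  n1 li={h,q,y} lo={h,q,y}
  n2 li={y} lo={y}
  n3 li={h,q,y} lo={h,q,y}
  n4 li={h,q,y} lo={h,y}
  n5 li={y} lo={h,y}
  n6 li={h,y} lo={h,y}
  n7 li={h,y} lo={h,y}
  n8 li={h,y} lo={y}
  n9 li={y} lo=∅

Interfere edges:
  f — {h,q,y}
  h — {f,q,r,y}
  q — {f,h,y}
  r — {h,y}
  y — {f,h,q,r}

N(r) = ["h", "y"]

Answer: ["h", "y"]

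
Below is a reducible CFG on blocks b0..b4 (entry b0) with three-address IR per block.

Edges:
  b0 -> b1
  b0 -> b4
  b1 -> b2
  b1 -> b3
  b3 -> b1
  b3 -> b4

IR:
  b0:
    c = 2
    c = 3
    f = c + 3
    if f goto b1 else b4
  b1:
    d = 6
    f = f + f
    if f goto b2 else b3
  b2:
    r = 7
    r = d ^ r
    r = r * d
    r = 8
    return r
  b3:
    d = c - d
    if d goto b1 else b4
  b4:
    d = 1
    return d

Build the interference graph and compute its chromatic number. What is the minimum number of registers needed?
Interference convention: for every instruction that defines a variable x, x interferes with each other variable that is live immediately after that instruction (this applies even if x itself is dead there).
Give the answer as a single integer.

Answer: 3

Analysis:
Block summaries:
  b0: {c,f} / ∅
  b1: {d,f} / {f}
  b2: {r} / {d}
  b3: {d} / {c,d}
  b4: {d} / ∅

Live sets:
  b0: in=∅ out={c,f}
  b1: in={c,f} out={c,d,f}
  b2: in={d} out=∅
  b3: in={c,d,f} out={c,f}
  b4: in=∅ out=∅

Interference:
  c↔{d,f}
  d↔{c,f,r}
  f↔{c,d}
  r↔{d}

Registers:
  {c,d,f} pairwise interfere (3-clique) ⇒ χ ≥ 3
  3-colouring: R0={d}  R1={c,r}  R2={f}
  χ = 3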